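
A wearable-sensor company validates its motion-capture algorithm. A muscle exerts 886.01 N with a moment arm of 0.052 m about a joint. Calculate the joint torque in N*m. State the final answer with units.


tau = F * d
tau = 886.01 * 0.052
tau = 46.0725 N*m

46.0725 N*m


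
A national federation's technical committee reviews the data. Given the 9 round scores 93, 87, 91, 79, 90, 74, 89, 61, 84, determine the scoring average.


Average = sum / n
Sum = 748
Average = 748 / 9 = 83.1111

83.1111


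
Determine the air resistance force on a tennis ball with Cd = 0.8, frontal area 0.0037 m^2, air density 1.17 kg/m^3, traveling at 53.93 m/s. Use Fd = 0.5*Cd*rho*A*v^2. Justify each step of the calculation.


Fd = 0.5 * Cd * rho * A * v^2
Fd = 0.5 * 0.8 * 1.17 * 0.0037 * 53.93^2
v^2 = 2908.4449
Fd = 0.5 * 0.8 * 1.17 * 0.0037 * 2908.4449 = 5.0363 N

5.0363 N


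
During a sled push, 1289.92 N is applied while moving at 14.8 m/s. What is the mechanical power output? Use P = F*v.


P = F * v
P = 1289.92 * 14.8
P = 19090.816 W

19090.816 W


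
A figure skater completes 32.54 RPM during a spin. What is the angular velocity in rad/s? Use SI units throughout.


omega = RPM * 2 * pi / 60
omega = 32.54 * 2 * 3.14159 / 60
omega = 204.4548 / 60 = 3.4076 rad/s

3.4076 rad/s


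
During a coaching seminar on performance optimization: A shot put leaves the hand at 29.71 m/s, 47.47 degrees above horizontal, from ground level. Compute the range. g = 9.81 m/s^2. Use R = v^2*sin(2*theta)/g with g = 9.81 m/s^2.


R = v^2 * sin(2*theta) / g
Convert angle to radians: theta = 47.47 deg = 0.8285 rad
sin(2*theta) = sin(1.657) = 0.9963
R = 29.71^2 * 0.9963 / 9.81
R = 882.6841 * 0.9963 / 9.81 = 89.6438 m

89.6438 m


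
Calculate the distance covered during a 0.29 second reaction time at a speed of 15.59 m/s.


d = v * t
d = 15.59 * 0.29
d = 4.5211 m

4.5211 m


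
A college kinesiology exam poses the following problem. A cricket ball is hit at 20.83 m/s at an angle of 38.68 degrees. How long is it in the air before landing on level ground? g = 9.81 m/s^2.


T = 2*v*sin(theta)/g
sin(theta) = sin(38.68 deg) = 0.625
T = 2*20.83*0.625 / 9.81
T = 26.0363 / 9.81 = 2.6541 s

2.6541 s


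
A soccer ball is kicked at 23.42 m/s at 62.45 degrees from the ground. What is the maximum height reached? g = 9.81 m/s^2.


H = (v*sin(theta))^2 / (2*g)
vy = v*sin(theta) = 23.42 * sin(62.45 deg) = 20.7643 m/s
H = vy^2 / (2*g) = 431.1582 / (2*9.81)
H = 431.1582 / 19.62 = 21.9754 m

21.9754 m


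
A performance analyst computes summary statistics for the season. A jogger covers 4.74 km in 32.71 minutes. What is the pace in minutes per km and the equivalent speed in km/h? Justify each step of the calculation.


Pace = time / distance = 32.71 min / 4.74 km = 6.9008 min/km
Speed = distance / time_in_hours = 4.74 / 0.5452 hr
Speed = 8.6946 km/h

6.9008 min/km, 8.6946 km/h


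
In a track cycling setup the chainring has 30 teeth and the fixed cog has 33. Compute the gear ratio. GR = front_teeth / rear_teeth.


GR = front_teeth / rear_teeth
GR = 30 / 33
GR = 0.9091

0.9091


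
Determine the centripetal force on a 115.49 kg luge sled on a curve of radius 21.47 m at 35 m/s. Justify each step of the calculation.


Fc = m * v^2 / r
v^2 = 35^2 = 1225
Fc = 115.49 * 1225 / 21.47
Fc = 141475.25 / 21.47 = 6589.4388 N

6589.4388 N


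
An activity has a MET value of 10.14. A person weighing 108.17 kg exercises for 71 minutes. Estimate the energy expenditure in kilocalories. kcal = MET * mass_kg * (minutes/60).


kcal = MET * mass * time_hr
Convert time: 71 min = 1.1833 hr
kcal = 10.14 * 108.17 * 1.1833
kcal = 1297.9318 kcal

1297.9318 kcal


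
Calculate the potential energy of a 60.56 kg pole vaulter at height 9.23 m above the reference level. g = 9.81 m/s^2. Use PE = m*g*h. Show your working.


PE = m * g * h
PE = 60.56 * 9.81 * 9.23
PE = 594.0936 * 9.23 = 5483.4839 J

5483.4839 J


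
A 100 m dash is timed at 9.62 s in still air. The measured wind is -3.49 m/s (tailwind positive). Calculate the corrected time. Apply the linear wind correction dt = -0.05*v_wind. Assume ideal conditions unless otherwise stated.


dt = -0.05 * v_wind = -0.05 * -3.49 = 0.1745 s
t_corrected = t_still + dt = 9.62 + (0.1745)
t_corrected = 9.7945 s

9.7945 s


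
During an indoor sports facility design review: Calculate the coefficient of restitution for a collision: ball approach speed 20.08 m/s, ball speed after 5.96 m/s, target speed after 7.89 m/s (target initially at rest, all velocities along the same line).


e = (v2_after - v1_after) / (v1_before - v2_before)
Numerator = 7.89 - 5.96 = 1.93
Denominator = 20.08 - 0 = 20.08
e = 1.93 / 20.08 = 0.0961

0.0961


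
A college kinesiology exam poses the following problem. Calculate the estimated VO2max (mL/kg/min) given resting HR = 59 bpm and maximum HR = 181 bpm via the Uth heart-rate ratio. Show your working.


VO2max = 15.3 * HRmax / HRrest
VO2max = 15.3 * 181 / 59
VO2max = 2769.3 / 59 = 46.9373 mL/kg/min

46.9373 mL/kg/min


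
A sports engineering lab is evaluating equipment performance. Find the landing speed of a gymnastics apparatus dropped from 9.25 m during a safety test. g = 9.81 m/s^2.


v = sqrt(2 * g * h)
v = sqrt(2 * 9.81 * 9.25)
v = sqrt(181.485) = 13.4716 m/s

13.4716 m/s


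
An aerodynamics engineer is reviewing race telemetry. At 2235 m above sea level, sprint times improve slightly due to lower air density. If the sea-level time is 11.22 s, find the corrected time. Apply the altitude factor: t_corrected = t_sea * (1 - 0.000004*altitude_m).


Correction factor = 1 - 0.000004 * 2235 = 0.99106
t_corrected = t_sea * factor = 11.22 * 0.99106
t_corrected = 11.1197 s

11.1197 s


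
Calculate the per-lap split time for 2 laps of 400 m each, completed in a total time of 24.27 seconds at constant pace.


Split time = total_time / n_laps = 24.27 / 2
Split time = 12.135 s per lap

12.135 s


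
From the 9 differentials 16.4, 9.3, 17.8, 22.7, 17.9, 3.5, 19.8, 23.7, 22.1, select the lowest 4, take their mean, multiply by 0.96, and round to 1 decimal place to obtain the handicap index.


All differentials: 16.4, 9.3, 17.8, 22.7, 17.9, 3.5, 19.8, 23.7, 22.1
Sorted: 3.5, 9.3, 16.4, 17.8, 17.9, 19.8, 22.1, 22.7, 23.7
Best 4: 3.5, 9.3, 16.4, 17.8
Average of best = 47 / 4 = 11.75
Raw index = 11.75 * 0.96 = 11.28
Handicap index = round(11.28, 1) = 11.3

11.3


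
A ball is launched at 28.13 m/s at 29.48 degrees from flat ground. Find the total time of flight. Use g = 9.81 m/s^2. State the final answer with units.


T = 2*v*sin(theta)/g
sin(theta) = sin(29.48 deg) = 0.4921
T = 2*28.13*0.4921 / 9.81
T = 27.6867 / 9.81 = 2.8223 s

2.8223 s


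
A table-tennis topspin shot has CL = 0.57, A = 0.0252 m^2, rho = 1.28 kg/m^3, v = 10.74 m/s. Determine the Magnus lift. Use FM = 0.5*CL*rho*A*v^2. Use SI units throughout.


FM = 0.5 * CL * rho * A * v^2
FM = 0.5 * 0.57 * 1.28 * 0.0252 * 10.74^2
v^2 = 115.3476
FM = 0.5 * 0.57 * 1.28 * 0.0252 * 115.3476 = 1.0604 N

1.0604 N


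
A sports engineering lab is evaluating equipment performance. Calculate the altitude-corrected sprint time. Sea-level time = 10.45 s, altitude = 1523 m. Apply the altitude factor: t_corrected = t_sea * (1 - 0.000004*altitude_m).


Correction factor = 1 - 0.000004 * 1523 = 0.993908
t_corrected = t_sea * factor = 10.45 * 0.993908
t_corrected = 10.3863 s

10.3863 s


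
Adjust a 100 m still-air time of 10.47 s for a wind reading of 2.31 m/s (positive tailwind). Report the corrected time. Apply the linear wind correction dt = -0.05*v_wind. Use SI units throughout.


dt = -0.05 * v_wind = -0.05 * 2.31 = -0.1155 s
t_corrected = t_still + dt = 10.47 + (-0.1155)
t_corrected = 10.3545 s

10.3545 s


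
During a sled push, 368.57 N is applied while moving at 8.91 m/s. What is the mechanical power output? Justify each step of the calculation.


P = F * v
P = 368.57 * 8.91
P = 3283.9587 W

3283.9587 W


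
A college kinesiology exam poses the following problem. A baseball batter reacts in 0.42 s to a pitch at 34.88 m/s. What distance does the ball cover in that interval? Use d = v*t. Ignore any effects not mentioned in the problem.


d = v * t
d = 34.88 * 0.42
d = 14.6496 m

14.6496 m


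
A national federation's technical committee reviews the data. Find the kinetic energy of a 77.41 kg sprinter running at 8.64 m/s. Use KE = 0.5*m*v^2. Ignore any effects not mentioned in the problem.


KE = 0.5 * m * v^2
KE = 0.5 * 77.41 * 8.64^2
KE = 0.5 * 77.41 * 74.6496 = 2889.3128 J

2889.3128 J


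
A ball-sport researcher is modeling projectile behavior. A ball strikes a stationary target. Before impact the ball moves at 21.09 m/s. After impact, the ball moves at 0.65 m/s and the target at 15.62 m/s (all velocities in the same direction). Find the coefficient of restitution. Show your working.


e = (v2_after - v1_after) / (v1_before - v2_before)
Numerator = 15.62 - 0.65 = 14.97
Denominator = 21.09 - 0 = 21.09
e = 14.97 / 21.09 = 0.7098

0.7098


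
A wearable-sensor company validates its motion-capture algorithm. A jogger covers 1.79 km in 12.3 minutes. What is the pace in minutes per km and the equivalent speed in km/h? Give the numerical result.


Pace = time / distance = 12.3 min / 1.79 km = 6.8715 min/km
Speed = distance / time_in_hours = 1.79 / 0.205 hr
Speed = 8.7317 km/h

6.8715 min/km, 8.7317 km/h


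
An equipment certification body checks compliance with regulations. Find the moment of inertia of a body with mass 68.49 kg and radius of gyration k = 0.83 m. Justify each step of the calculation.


I = m * k^2
I = 68.49 * 0.83^2
I = 68.49 * 0.6889 = 47.1828 kg*m^2

47.1828 kg*m^2


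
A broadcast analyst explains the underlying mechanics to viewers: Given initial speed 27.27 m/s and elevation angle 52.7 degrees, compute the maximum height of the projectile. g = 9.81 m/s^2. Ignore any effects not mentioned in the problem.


H = (v*sin(theta))^2 / (2*g)
vy = v*sin(theta) = 27.27 * sin(52.7 deg) = 21.6926 m/s
H = vy^2 / (2*g) = 470.5672 / (2*9.81)
H = 470.5672 / 19.62 = 23.9841 m

23.9841 m


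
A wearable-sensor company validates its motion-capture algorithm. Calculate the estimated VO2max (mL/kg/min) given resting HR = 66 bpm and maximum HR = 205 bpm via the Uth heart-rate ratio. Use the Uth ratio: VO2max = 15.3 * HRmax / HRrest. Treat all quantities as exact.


VO2max = 15.3 * HRmax / HRrest
VO2max = 15.3 * 205 / 66
VO2max = 3136.5 / 66 = 47.5227 mL/kg/min

47.5227 mL/kg/min


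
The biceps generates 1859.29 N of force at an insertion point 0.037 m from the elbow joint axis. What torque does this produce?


tau = F * d
tau = 1859.29 * 0.037
tau = 68.7937 N*m

68.7937 N*m


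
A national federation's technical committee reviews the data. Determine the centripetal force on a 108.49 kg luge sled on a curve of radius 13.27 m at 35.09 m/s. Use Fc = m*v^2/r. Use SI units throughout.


Fc = m * v^2 / r
v^2 = 35.09^2 = 1231.3081
Fc = 108.49 * 1231.3081 / 13.27
Fc = 133584.6158 / 13.27 = 10066.6628 N

10066.6628 N


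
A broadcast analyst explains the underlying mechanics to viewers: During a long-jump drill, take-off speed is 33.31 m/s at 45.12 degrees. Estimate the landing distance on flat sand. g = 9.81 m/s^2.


R = v^2 * sin(2*theta) / g
Convert angle to radians: theta = 45.12 deg = 0.7875 rad
sin(2*theta) = sin(1.575) = 1
R = 33.31^2 * 1 / 9.81
R = 1109.5561 * 1 / 9.81 = 113.1036 m

113.1036 m


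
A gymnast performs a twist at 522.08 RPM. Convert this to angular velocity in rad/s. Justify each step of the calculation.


omega = RPM * 2 * pi / 60
omega = 522.08 * 2 * 3.14159 / 60
omega = 3280.3254 / 60 = 54.6721 rad/s

54.6721 rad/s


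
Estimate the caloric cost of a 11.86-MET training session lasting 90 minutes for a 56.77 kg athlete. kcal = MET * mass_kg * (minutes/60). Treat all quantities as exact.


kcal = MET * mass * time_hr
Convert time: 90 min = 1.5 hr
kcal = 11.86 * 56.77 * 1.5
kcal = 1009.9383 kcal

1009.9383 kcal


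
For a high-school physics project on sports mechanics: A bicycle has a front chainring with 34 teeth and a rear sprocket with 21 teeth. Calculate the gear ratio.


GR = front_teeth / rear_teeth
GR = 34 / 21
GR = 1.619

1.619


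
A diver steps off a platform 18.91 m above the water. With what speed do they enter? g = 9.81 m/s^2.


v = sqrt(2 * g * h)
v = sqrt(2 * 9.81 * 18.91)
v = sqrt(371.0142) = 19.2617 m/s

19.2617 m/s


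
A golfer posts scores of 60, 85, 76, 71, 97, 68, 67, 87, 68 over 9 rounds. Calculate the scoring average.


Average = sum / n
Sum = 679
Average = 679 / 9 = 75.4444

75.4444


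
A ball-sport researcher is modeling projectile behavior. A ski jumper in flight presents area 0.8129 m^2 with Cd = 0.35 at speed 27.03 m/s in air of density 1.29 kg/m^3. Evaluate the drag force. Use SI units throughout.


Fd = 0.5 * Cd * rho * A * v^2
Fd = 0.5 * 0.35 * 1.29 * 0.8129 * 27.03^2
v^2 = 730.6209
Fd = 0.5 * 0.35 * 1.29 * 0.8129 * 730.6209 = 134.0778 N

134.0778 N


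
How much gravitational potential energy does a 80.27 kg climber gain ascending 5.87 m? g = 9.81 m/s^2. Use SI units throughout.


PE = m * g * h
PE = 80.27 * 9.81 * 5.87
PE = 787.4487 * 5.87 = 4622.3239 J

4622.3239 J


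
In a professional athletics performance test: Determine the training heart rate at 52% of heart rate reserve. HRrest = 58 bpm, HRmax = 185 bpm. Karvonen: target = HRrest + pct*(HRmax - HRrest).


Target = HRrest + pct*(HRmax - HRrest)
Heart rate reserve = HRmax - HRrest = 185 - 58 = 127 bpm
Fraction = 52% = 0.52
Target = 58 + 0.52 * 127
Target = 58 + 66.04 = 124.04 bpm

124.04 bpm


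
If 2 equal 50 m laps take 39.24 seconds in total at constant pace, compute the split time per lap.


Split time = total_time / n_laps = 39.24 / 2
Split time = 19.62 s per lap

19.62 s


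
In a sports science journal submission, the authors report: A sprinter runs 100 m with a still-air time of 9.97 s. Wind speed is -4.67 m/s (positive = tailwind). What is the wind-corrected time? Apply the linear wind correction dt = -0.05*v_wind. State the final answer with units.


dt = -0.05 * v_wind = -0.05 * -4.67 = 0.2335 s
t_corrected = t_still + dt = 9.97 + (0.2335)
t_corrected = 10.2035 s

10.2035 s


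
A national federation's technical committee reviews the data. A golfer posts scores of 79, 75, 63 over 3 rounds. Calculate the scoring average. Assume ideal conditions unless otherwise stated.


Average = sum / n
Sum = 217
Average = 217 / 3 = 72.3333

72.3333


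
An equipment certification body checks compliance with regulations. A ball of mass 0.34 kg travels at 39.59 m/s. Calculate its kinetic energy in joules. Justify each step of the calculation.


KE = 0.5 * m * v^2
KE = 0.5 * 0.34 * 39.59^2
KE = 0.5 * 0.34 * 1567.3681 = 266.4526 J

266.4526 J


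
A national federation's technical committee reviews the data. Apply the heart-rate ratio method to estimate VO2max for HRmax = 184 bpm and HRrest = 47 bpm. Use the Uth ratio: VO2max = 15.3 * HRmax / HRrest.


VO2max = 15.3 * HRmax / HRrest
VO2max = 15.3 * 184 / 47
VO2max = 2815.2 / 47 = 59.8979 mL/kg/min

59.8979 mL/kg/min


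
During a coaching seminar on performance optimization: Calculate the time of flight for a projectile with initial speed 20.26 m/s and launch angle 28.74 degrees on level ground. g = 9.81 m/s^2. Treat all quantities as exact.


T = 2*v*sin(theta)/g
sin(theta) = sin(28.74 deg) = 0.4808
T = 2*20.26*0.4808 / 9.81
T = 19.4835 / 9.81 = 1.9861 s

1.9861 s


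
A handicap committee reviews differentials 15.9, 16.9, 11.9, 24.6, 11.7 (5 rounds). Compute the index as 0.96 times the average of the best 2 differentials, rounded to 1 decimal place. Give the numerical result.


All differentials: 15.9, 16.9, 11.9, 24.6, 11.7
Sorted: 11.7, 11.9, 15.9, 16.9, 24.6
Best 2: 11.7, 11.9
Average of best = 23.6 / 2 = 11.8
Raw index = 11.8 * 0.96 = 11.328
Handicap index = round(11.328, 1) = 11.3

11.3


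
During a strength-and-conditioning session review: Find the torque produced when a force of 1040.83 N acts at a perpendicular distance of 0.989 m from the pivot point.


tau = F * d
tau = 1040.83 * 0.989
tau = 1029.3809 N*m

1029.3809 N*m


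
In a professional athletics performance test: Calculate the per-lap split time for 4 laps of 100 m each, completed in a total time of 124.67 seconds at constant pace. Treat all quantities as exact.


Split time = total_time / n_laps = 124.67 / 4
Split time = 31.1675 s per lap

31.1675 s


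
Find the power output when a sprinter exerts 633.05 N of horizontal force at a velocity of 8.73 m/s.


P = F * v
P = 633.05 * 8.73
P = 5526.5265 W

5526.5265 W


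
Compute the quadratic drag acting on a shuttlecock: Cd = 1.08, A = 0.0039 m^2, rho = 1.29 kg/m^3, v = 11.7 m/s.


Fd = 0.5 * Cd * rho * A * v^2
Fd = 0.5 * 1.08 * 1.29 * 0.0039 * 11.7^2
v^2 = 136.89
Fd = 0.5 * 1.08 * 1.29 * 0.0039 * 136.89 = 0.3719 N

0.3719 N


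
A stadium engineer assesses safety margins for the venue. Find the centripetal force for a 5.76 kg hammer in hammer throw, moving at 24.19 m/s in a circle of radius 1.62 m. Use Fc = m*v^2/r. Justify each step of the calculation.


Fc = m * v^2 / r
v^2 = 24.19^2 = 585.1561
Fc = 5.76 * 585.1561 / 1.62
Fc = 3370.4991 / 1.62 = 2080.555 N

2080.555 N


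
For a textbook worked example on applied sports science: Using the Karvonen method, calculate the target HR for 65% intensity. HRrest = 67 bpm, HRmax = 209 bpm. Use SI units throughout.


Target = HRrest + pct*(HRmax - HRrest)
Heart rate reserve = HRmax - HRrest = 209 - 67 = 142 bpm
Fraction = 65% = 0.65
Target = 67 + 0.65 * 142
Target = 67 + 92.3 = 159.3 bpm

159.3 bpm


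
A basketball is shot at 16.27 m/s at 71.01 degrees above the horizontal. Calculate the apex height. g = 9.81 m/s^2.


H = (v*sin(theta))^2 / (2*g)
vy = v*sin(theta) = 16.27 * sin(71.01 deg) = 15.3845 m/s
H = vy^2 / (2*g) = 236.6832 / (2*9.81)
H = 236.6832 / 19.62 = 12.0634 m

12.0634 m


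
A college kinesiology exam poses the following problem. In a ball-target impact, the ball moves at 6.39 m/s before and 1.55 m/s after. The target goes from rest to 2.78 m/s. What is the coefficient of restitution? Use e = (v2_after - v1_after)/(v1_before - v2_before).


e = (v2_after - v1_after) / (v1_before - v2_before)
Numerator = 2.78 - 1.55 = 1.23
Denominator = 6.39 - 0 = 6.39
e = 1.23 / 6.39 = 0.1925

0.1925


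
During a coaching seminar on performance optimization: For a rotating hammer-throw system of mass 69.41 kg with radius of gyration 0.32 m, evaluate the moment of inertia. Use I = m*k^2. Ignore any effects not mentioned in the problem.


I = m * k^2
I = 69.41 * 0.32^2
I = 69.41 * 0.1024 = 7.1076 kg*m^2

7.1076 kg*m^2


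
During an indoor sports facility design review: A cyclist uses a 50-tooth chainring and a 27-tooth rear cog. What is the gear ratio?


GR = front_teeth / rear_teeth
GR = 50 / 27
GR = 1.8519

1.8519


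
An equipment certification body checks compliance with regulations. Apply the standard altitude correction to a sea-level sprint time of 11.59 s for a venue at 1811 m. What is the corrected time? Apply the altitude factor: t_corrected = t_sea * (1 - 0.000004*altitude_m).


Correction factor = 1 - 0.000004 * 1811 = 0.992756
t_corrected = t_sea * factor = 11.59 * 0.992756
t_corrected = 11.506 s

11.506 s


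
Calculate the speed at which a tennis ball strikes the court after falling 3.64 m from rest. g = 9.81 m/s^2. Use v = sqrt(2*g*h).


v = sqrt(2 * g * h)
v = sqrt(2 * 9.81 * 3.64)
v = sqrt(71.4168) = 8.4508 m/s

8.4508 m/s


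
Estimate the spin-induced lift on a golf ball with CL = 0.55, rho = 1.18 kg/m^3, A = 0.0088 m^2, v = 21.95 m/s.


FM = 0.5 * CL * rho * A * v^2
FM = 0.5 * 0.55 * 1.18 * 0.0088 * 21.95^2
v^2 = 481.8025
FM = 0.5 * 0.55 * 1.18 * 0.0088 * 481.8025 = 1.3758 N

1.3758 N


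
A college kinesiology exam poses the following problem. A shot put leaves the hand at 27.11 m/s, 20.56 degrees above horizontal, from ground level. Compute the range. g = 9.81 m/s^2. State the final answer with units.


R = v^2 * sin(2*theta) / g
Convert angle to radians: theta = 20.56 deg = 0.3588 rad
sin(2*theta) = sin(0.7177) = 0.6576
R = 27.11^2 * 0.6576 / 9.81
R = 734.9521 * 0.6576 / 9.81 = 49.2694 m

49.2694 m


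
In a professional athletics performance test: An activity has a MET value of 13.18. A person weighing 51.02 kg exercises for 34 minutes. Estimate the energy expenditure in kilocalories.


kcal = MET * mass * time_hr
Convert time: 34 min = 0.5667 hr
kcal = 13.18 * 51.02 * 0.5667
kcal = 381.0514 kcal

381.0514 kcal


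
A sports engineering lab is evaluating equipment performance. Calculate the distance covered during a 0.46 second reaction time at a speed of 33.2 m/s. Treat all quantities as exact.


d = v * t
d = 33.2 * 0.46
d = 15.272 m

15.272 m


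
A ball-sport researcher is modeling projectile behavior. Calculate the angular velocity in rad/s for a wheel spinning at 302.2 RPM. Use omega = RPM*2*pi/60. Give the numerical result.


omega = RPM * 2 * pi / 60
omega = 302.2 * 2 * 3.14159 / 60
omega = 1898.7786 / 60 = 31.6463 rad/s

31.6463 rad/s


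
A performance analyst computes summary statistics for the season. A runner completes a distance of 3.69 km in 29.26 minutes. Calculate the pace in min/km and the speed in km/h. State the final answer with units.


Pace = time / distance = 29.26 min / 3.69 km = 7.9295 min/km
Speed = distance / time_in_hours = 3.69 / 0.4877 hr
Speed = 7.5666 km/h

7.9295 min/km, 7.5666 km/h


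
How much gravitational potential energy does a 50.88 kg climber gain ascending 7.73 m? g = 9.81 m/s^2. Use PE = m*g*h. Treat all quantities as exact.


PE = m * g * h
PE = 50.88 * 9.81 * 7.73
PE = 499.1328 * 7.73 = 3858.2965 J

3858.2965 J


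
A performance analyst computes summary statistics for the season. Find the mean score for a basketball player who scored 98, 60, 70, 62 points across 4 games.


Average = sum / n
Sum = 290
Average = 290 / 4 = 72.5

72.5


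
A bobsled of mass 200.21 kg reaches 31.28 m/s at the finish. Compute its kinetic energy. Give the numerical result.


KE = 0.5 * m * v^2
KE = 0.5 * 200.21 * 31.28^2
KE = 0.5 * 200.21 * 978.4384 = 97946.576 J

97946.576 J


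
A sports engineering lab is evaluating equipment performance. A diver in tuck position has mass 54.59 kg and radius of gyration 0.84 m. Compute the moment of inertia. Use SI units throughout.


I = m * k^2
I = 54.59 * 0.84^2
I = 54.59 * 0.7056 = 38.5187 kg*m^2

38.5187 kg*m^2


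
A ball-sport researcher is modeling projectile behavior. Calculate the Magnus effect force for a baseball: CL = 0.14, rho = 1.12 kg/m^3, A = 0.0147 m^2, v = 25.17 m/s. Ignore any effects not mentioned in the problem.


FM = 0.5 * CL * rho * A * v^2
FM = 0.5 * 0.14 * 1.12 * 0.0147 * 25.17^2
v^2 = 633.5289
FM = 0.5 * 0.14 * 1.12 * 0.0147 * 633.5289 = 0.7301 N

0.7301 N


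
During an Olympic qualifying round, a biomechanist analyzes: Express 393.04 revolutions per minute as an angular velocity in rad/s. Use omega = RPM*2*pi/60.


omega = RPM * 2 * pi / 60
omega = 393.04 * 2 * 3.14159 / 60
omega = 2469.5432 / 60 = 41.1591 rad/s

41.1591 rad/s


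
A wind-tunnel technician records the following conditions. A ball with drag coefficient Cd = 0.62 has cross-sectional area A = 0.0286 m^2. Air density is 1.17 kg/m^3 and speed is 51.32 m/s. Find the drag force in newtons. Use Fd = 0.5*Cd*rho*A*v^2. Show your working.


Fd = 0.5 * Cd * rho * A * v^2
Fd = 0.5 * 0.62 * 1.17 * 0.0286 * 51.32^2
v^2 = 2633.7424
Fd = 0.5 * 0.62 * 1.17 * 0.0286 * 2633.7424 = 27.3204 N

27.3204 N


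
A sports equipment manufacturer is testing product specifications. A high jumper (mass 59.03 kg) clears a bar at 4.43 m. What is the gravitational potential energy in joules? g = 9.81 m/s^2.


PE = m * g * h
PE = 59.03 * 9.81 * 4.43
PE = 579.0843 * 4.43 = 2565.3434 J

2565.3434 J


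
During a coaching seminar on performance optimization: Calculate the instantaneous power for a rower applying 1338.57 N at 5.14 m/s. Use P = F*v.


P = F * v
P = 1338.57 * 5.14
P = 6880.2498 W

6880.2498 W


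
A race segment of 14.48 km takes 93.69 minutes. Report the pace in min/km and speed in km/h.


Pace = time / distance = 93.69 min / 14.48 km = 6.4703 min/km
Speed = distance / time_in_hours = 14.48 / 1.5615 hr
Speed = 9.2731 km/h

6.4703 min/km, 9.2731 km/h


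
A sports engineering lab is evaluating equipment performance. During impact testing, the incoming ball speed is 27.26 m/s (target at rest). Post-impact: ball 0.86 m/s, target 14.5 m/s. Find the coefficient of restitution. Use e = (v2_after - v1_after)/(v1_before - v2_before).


e = (v2_after - v1_after) / (v1_before - v2_before)
Numerator = 14.5 - 0.86 = 13.64
Denominator = 27.26 - 0 = 27.26
e = 13.64 / 27.26 = 0.5004

0.5004


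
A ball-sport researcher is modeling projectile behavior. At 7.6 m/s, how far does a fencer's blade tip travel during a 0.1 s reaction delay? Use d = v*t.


d = v * t
d = 7.6 * 0.1
d = 0.76 m

0.76 m


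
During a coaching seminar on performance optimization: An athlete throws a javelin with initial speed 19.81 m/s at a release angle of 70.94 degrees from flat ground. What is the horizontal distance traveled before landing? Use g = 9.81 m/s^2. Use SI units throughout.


R = v^2 * sin(2*theta) / g
Convert angle to radians: theta = 70.94 deg = 1.2381 rad
sin(2*theta) = sin(2.4763) = 0.6173
R = 19.81^2 * 0.6173 / 9.81
R = 392.4361 * 0.6173 / 9.81 = 24.6947 m

24.6947 m


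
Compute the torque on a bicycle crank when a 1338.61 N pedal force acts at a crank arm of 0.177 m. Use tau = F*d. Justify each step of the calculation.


tau = F * d
tau = 1338.61 * 0.177
tau = 236.934 N*m

236.934 N*m


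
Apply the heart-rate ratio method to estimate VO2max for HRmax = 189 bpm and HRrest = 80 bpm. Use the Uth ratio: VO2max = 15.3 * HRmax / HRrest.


VO2max = 15.3 * HRmax / HRrest
VO2max = 15.3 * 189 / 80
VO2max = 2891.7 / 80 = 36.1463 mL/kg/min

36.1463 mL/kg/min


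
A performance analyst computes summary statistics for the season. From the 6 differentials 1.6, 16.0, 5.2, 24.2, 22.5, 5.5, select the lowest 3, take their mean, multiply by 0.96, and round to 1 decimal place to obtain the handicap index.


All differentials: 1.6, 16.0, 5.2, 24.2, 22.5, 5.5
Sorted: 1.6, 5.2, 5.5, 16.0, 22.5, 24.2
Best 3: 1.6, 5.2, 5.5
Average of best = 12.3 / 3 = 4.1
Raw index = 4.1 * 0.96 = 3.936
Handicap index = round(3.936, 1) = 3.9

3.9


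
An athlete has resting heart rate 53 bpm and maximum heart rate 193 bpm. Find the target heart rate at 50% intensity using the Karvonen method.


Target = HRrest + pct*(HRmax - HRrest)
Heart rate reserve = HRmax - HRrest = 193 - 53 = 140 bpm
Fraction = 50% = 0.5
Target = 53 + 0.5 * 140
Target = 53 + 70 = 123 bpm

123 bpm


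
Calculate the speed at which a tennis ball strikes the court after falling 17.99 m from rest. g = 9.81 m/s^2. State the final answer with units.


v = sqrt(2 * g * h)
v = sqrt(2 * 9.81 * 17.99)
v = sqrt(352.9638) = 18.7873 m/s

18.7873 m/s


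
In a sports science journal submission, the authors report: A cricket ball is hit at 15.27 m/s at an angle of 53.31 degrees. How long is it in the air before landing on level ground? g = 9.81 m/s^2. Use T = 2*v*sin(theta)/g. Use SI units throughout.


T = 2*v*sin(theta)/g
sin(theta) = sin(53.31 deg) = 0.8019
T = 2*15.27*0.8019 / 9.81
T = 24.4894 / 9.81 = 2.4964 s

2.4964 s


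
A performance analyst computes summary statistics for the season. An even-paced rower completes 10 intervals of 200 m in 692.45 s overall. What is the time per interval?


Split time = total_time / n_laps = 692.45 / 10
Split time = 69.245 s per lap

69.245 s


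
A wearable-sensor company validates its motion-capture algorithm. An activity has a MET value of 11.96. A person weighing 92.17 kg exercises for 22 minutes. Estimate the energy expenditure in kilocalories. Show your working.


kcal = MET * mass * time_hr
Convert time: 22 min = 0.3667 hr
kcal = 11.96 * 92.17 * 0.3667
kcal = 404.1962 kcal

404.1962 kcal


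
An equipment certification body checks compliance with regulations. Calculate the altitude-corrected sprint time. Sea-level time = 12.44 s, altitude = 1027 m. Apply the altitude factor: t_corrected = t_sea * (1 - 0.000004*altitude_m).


Correction factor = 1 - 0.000004 * 1027 = 0.995892
t_corrected = t_sea * factor = 12.44 * 0.995892
t_corrected = 12.3889 s

12.3889 s


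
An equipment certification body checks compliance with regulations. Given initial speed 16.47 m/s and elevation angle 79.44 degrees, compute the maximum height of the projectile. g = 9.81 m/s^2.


H = (v*sin(theta))^2 / (2*g)
vy = v*sin(theta) = 16.47 * sin(79.44 deg) = 16.1911 m/s
H = vy^2 / (2*g) = 262.1503 / (2*9.81)
H = 262.1503 / 19.62 = 13.3614 m

13.3614 m


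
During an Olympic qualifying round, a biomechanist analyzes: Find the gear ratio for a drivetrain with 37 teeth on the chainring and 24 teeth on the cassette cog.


GR = front_teeth / rear_teeth
GR = 37 / 24
GR = 1.5417

1.5417


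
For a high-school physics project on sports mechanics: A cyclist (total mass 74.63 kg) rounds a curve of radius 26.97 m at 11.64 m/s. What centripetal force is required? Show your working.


Fc = m * v^2 / r
v^2 = 11.64^2 = 135.4896
Fc = 74.63 * 135.4896 / 26.97
Fc = 10111.5888 / 26.97 = 374.9199 N

374.9199 N


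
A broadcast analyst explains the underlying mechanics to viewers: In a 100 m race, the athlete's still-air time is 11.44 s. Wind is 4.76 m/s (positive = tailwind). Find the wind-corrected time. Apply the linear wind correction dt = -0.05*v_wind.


dt = -0.05 * v_wind = -0.05 * 4.76 = -0.238 s
t_corrected = t_still + dt = 11.44 + (-0.238)
t_corrected = 11.202 s

11.202 s


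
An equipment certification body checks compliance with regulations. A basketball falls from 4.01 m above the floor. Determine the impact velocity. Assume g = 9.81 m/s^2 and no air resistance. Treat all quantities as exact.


v = sqrt(2 * g * h)
v = sqrt(2 * 9.81 * 4.01)
v = sqrt(78.6762) = 8.87 m/s

8.87 m/s


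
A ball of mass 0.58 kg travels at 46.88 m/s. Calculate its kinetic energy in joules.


KE = 0.5 * m * v^2
KE = 0.5 * 0.58 * 46.88^2
KE = 0.5 * 0.58 * 2197.7344 = 637.343 J

637.343 J


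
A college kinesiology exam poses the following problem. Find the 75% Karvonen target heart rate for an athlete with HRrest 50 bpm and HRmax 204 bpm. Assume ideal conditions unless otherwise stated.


Target = HRrest + pct*(HRmax - HRrest)
Heart rate reserve = HRmax - HRrest = 204 - 50 = 154 bpm
Fraction = 75% = 0.75
Target = 50 + 0.75 * 154
Target = 50 + 115.5 = 165.5 bpm

165.5 bpm


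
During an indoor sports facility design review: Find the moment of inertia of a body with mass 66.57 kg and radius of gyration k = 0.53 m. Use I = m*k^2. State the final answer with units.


I = m * k^2
I = 66.57 * 0.53^2
I = 66.57 * 0.2809 = 18.6995 kg*m^2

18.6995 kg*m^2


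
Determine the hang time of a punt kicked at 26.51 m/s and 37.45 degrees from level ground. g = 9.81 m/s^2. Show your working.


T = 2*v*sin(theta)/g
sin(theta) = sin(37.45 deg) = 0.6081
T = 2*26.51*0.6081 / 9.81
T = 32.2398 / 9.81 = 3.2864 s

3.2864 s


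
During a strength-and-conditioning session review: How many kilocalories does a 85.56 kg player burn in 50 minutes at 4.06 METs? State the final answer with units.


kcal = MET * mass * time_hr
Convert time: 50 min = 0.8333 hr
kcal = 4.06 * 85.56 * 0.8333
kcal = 289.478 kcal

289.478 kcal


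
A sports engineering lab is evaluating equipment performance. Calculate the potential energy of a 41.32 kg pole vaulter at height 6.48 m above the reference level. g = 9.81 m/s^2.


PE = m * g * h
PE = 41.32 * 9.81 * 6.48
PE = 405.3492 * 6.48 = 2626.6628 J

2626.6628 J


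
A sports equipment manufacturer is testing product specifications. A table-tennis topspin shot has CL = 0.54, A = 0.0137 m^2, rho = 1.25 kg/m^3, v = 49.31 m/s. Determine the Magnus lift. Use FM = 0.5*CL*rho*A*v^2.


FM = 0.5 * CL * rho * A * v^2
FM = 0.5 * 0.54 * 1.25 * 0.0137 * 49.31^2
v^2 = 2431.4761
FM = 0.5 * 0.54 * 1.25 * 0.0137 * 2431.4761 = 11.2425 N

11.2425 N


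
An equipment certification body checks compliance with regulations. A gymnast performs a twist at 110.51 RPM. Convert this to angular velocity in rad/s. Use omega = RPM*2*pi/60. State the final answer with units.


omega = RPM * 2 * pi / 60
omega = 110.51 * 2 * 3.14159 / 60
omega = 694.3548 / 60 = 11.5726 rad/s

11.5726 rad/s


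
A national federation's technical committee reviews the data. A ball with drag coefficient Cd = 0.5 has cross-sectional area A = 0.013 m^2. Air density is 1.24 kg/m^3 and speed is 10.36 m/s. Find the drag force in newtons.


Fd = 0.5 * Cd * rho * A * v^2
Fd = 0.5 * 0.5 * 1.24 * 0.013 * 10.36^2
v^2 = 107.3296
Fd = 0.5 * 0.5 * 1.24 * 0.013 * 107.3296 = 0.4325 N

0.4325 N


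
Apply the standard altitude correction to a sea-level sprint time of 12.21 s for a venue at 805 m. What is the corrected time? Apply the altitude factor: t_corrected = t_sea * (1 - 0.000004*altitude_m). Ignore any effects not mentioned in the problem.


Correction factor = 1 - 0.000004 * 805 = 0.99678
t_corrected = t_sea * factor = 12.21 * 0.99678
t_corrected = 12.1707 s

12.1707 s


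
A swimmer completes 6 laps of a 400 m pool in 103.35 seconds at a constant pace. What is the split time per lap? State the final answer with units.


Split time = total_time / n_laps = 103.35 / 6
Split time = 17.225 s per lap

17.225 s


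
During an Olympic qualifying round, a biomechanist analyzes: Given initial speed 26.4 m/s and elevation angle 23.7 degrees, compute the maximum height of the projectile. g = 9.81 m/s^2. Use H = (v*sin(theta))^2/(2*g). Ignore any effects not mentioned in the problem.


H = (v*sin(theta))^2 / (2*g)
vy = v*sin(theta) = 26.4 * sin(23.7 deg) = 10.6114 m/s
H = vy^2 / (2*g) = 112.6023 / (2*9.81)
H = 112.6023 / 19.62 = 5.7392 m

5.7392 m


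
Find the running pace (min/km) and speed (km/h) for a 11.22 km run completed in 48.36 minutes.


Pace = time / distance = 48.36 min / 11.22 km = 4.3102 min/km
Speed = distance / time_in_hours = 11.22 / 0.806 hr
Speed = 13.9206 km/h

4.3102 min/km, 13.9206 km/h


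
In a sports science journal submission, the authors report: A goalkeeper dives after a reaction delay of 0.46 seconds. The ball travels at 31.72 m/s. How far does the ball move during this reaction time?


d = v * t
d = 31.72 * 0.46
d = 14.5912 m

14.5912 m


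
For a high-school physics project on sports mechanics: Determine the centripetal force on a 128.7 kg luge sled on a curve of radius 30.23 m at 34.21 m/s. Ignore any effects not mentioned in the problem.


Fc = m * v^2 / r
v^2 = 34.21^2 = 1170.3241
Fc = 128.7 * 1170.3241 / 30.23
Fc = 150620.7117 / 30.23 = 4982.4913 N

4982.4913 N


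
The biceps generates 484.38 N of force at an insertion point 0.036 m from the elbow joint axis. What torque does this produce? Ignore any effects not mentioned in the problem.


tau = F * d
tau = 484.38 * 0.036
tau = 17.4377 N*m

17.4377 N*m


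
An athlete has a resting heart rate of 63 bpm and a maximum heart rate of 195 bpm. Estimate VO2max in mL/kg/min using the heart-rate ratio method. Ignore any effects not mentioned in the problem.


VO2max = 15.3 * HRmax / HRrest
VO2max = 15.3 * 195 / 63
VO2max = 2983.5 / 63 = 47.3571 mL/kg/min

47.3571 mL/kg/min


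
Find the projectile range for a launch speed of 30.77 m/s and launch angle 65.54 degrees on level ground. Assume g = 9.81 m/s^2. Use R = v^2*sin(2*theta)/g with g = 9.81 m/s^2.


R = v^2 * sin(2*theta) / g
Convert angle to radians: theta = 65.54 deg = 1.1439 rad
sin(2*theta) = sin(2.2878) = 0.7538
R = 30.77^2 * 0.7538 / 9.81
R = 946.7929 * 0.7538 / 9.81 = 72.7508 m

72.7508 m


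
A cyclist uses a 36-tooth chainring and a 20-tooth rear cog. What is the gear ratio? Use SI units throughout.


GR = front_teeth / rear_teeth
GR = 36 / 20
GR = 1.8

1.8


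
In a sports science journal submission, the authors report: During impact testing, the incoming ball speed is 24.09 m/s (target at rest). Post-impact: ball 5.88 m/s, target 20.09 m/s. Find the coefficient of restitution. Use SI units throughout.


e = (v2_after - v1_after) / (v1_before - v2_before)
Numerator = 20.09 - 5.88 = 14.21
Denominator = 24.09 - 0 = 24.09
e = 14.21 / 24.09 = 0.5899

0.5899


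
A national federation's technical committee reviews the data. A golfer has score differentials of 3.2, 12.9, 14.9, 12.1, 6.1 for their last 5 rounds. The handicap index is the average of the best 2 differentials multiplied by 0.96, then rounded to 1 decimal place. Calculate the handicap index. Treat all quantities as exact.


All differentials: 3.2, 12.9, 14.9, 12.1, 6.1
Sorted: 3.2, 6.1, 12.1, 12.9, 14.9
Best 2: 3.2, 6.1
Average of best = 9.3 / 2 = 4.65
Raw index = 4.65 * 0.96 = 4.464
Handicap index = round(4.464, 1) = 4.5

4.5


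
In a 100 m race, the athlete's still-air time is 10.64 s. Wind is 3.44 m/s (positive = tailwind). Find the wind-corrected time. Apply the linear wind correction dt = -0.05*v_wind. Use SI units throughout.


dt = -0.05 * v_wind = -0.05 * 3.44 = -0.172 s
t_corrected = t_still + dt = 10.64 + (-0.172)
t_corrected = 10.468 s

10.468 s


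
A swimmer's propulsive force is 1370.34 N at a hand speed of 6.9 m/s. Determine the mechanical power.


P = F * v
P = 1370.34 * 6.9
P = 9455.346 W

9455.346 W


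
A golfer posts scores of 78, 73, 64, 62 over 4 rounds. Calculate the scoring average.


Average = sum / n
Sum = 277
Average = 277 / 4 = 69.25

69.25


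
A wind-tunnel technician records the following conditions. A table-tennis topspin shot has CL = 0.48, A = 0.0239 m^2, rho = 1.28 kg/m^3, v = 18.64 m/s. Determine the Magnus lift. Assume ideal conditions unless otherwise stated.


FM = 0.5 * CL * rho * A * v^2
FM = 0.5 * 0.48 * 1.28 * 0.0239 * 18.64^2
v^2 = 347.4496
FM = 0.5 * 0.48 * 1.28 * 0.0239 * 347.4496 = 2.551 N

2.551 N


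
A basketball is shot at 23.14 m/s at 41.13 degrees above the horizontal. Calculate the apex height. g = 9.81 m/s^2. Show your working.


H = (v*sin(theta))^2 / (2*g)
vy = v*sin(theta) = 23.14 * sin(41.13 deg) = 15.2208 m/s
H = vy^2 / (2*g) = 231.6725 / (2*9.81)
H = 231.6725 / 19.62 = 11.808 m

11.808 m


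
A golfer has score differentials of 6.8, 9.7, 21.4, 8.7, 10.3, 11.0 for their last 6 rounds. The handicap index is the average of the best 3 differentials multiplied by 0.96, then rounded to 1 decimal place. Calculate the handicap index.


All differentials: 6.8, 9.7, 21.4, 8.7, 10.3, 11.0
Sorted: 6.8, 8.7, 9.7, 10.3, 11.0, 21.4
Best 3: 6.8, 8.7, 9.7
Average of best = 25.2 / 3 = 8.4
Raw index = 8.4 * 0.96 = 8.064
Handicap index = round(8.064, 1) = 8.1

8.1


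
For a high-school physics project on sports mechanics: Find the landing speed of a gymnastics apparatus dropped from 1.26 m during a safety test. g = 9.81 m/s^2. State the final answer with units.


v = sqrt(2 * g * h)
v = sqrt(2 * 9.81 * 1.26)
v = sqrt(24.7212) = 4.972 m/s

4.972 m/s


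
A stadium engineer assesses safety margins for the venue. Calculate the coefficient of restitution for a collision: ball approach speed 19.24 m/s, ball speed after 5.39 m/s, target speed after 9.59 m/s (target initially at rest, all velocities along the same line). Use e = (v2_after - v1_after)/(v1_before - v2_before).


e = (v2_after - v1_after) / (v1_before - v2_before)
Numerator = 9.59 - 5.39 = 4.2
Denominator = 19.24 - 0 = 19.24
e = 4.2 / 19.24 = 0.2183

0.2183


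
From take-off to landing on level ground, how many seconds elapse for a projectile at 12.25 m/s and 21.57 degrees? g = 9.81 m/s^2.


T = 2*v*sin(theta)/g
sin(theta) = sin(21.57 deg) = 0.3676
T = 2*12.25*0.3676 / 9.81
T = 9.0071 / 9.81 = 0.9182 s

0.9182 s
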